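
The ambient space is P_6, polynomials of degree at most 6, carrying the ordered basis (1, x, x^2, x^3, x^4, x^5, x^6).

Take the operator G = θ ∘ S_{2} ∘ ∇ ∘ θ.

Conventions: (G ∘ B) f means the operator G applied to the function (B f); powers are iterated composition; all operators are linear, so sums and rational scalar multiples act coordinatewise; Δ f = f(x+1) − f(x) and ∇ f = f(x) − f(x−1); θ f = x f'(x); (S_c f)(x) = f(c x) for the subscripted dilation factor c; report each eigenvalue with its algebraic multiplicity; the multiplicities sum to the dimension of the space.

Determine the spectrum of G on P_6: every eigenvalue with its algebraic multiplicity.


image of 1: 0
image of x: 0
image of x^2: 8x
image of x^3: 72x^2 - 18x
image of x^4: 384x^3 - 192x^2 + 32x
image of x^5: 1600x^4 - 1200x^3 + 400x^2 - 50x
image of x^6: 5760x^5 - 5760x^4 + 2880x^3 - 720x^2 + 72x
the matrix is upper triangular; its diagonal is (0, 0, 0, 0, 0, 0, 0)
for a triangular matrix the eigenvalues are the diagonal entries, with algebraic multiplicity their repetition count

λ = 0 (multiplicity 7)


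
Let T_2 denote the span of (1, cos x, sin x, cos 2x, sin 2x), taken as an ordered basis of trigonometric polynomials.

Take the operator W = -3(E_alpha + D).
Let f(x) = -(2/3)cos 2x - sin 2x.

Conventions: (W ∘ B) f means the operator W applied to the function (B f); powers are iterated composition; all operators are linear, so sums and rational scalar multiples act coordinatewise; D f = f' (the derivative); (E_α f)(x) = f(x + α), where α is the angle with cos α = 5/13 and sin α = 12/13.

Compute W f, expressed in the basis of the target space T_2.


E_alpha f = -(122/507)cos 2x + (199/169)sin 2x
D f = -2cos 2x + (4/3)sin 2x
(E_alpha + D) f = -(1136/507)cos 2x + (1273/507)sin 2x
(-3(E_alpha + D)) f = (1136/169)cos 2x - (1273/169)sin 2x

g(x) = (1136/169)cos 2x - (1273/169)sin 2x


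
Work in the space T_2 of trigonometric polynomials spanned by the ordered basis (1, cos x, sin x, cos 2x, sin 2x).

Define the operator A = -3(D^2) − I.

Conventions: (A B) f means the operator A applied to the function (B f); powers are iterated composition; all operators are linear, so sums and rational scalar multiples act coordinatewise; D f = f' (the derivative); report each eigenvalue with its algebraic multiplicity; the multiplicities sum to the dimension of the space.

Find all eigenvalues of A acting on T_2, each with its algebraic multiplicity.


image of 1: -1
image of cos x: 2cos x
image of sin x: 2sin x
image of cos 2x: 11cos 2x
image of sin 2x: 11sin 2x
the matrix is diagonal; its diagonal is (-1, 2, 2, 11, 11)
for a triangular matrix the eigenvalues are the diagonal entries, with algebraic multiplicity their repetition count

λ = -1 (multiplicity 1), λ = 2 (multiplicity 2), λ = 11 (multiplicity 2)


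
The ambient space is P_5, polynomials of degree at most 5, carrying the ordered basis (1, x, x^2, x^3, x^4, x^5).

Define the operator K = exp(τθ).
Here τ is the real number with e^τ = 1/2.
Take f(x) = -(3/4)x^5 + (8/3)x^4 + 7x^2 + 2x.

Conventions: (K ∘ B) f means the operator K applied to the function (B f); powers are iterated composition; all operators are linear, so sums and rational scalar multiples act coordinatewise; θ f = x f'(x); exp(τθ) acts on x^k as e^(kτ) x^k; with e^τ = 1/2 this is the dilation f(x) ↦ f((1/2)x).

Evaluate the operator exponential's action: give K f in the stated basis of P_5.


the result is g(x) = -(3/128)x^5 + (1/6)x^4 + (7/4)x^2 + x

exp(τθ) x^k = e^(kτ) x^k; with e^τ = 1/2 this sends x^k to (1/2)^k x^k
x ↦ 1/2 x
x^2 ↦ 1/4 x^2
x^4 ↦ 1/16 x^4
x^5 ↦ 1/32 x^5
applying this coordinatewise to f: exp(τθ) f = -(3/128)x^5 + (1/6)x^4 + (7/4)x^2 + x


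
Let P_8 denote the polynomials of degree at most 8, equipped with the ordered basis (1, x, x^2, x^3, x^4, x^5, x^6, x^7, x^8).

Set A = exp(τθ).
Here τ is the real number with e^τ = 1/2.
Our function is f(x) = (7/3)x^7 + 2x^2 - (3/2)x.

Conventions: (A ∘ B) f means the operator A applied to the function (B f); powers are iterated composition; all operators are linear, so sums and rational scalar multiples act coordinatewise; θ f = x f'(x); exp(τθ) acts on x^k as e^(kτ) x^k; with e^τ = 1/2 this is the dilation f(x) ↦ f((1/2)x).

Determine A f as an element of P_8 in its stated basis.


the result is g(x) = (7/384)x^7 + (1/2)x^2 - (3/4)x

exp(τθ) x^k = e^(kτ) x^k; with e^τ = 1/2 this sends x^k to (1/2)^k x^k
x ↦ 1/2 x
x^2 ↦ 1/4 x^2
x^7 ↦ 1/128 x^7
applying this coordinatewise to f: exp(τθ) f = (7/384)x^7 + (1/2)x^2 - (3/4)x


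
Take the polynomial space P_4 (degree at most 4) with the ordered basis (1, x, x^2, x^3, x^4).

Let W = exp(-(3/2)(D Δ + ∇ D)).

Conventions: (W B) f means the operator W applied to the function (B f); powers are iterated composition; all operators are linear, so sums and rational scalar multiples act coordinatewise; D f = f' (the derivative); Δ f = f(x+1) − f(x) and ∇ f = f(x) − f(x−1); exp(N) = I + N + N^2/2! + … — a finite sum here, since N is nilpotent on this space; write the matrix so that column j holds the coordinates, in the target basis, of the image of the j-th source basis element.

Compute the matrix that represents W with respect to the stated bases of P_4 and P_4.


the matrix is [[1, 0, -6, 0, 96]; [0, 1, 0, -18, 0]; [0, 0, 1, 0, -36]; [0, 0, 0, 1, 0]; [0, 0, 0, 0, 1]] (rows listed top to bottom)

image of 1: 1
image of x: x
image of x^2: x^2 - 6
image of x^3: x^3 - 18x
image of x^4: x^4 - 36x^2 + 96
each image's coordinates form column j of the matrix


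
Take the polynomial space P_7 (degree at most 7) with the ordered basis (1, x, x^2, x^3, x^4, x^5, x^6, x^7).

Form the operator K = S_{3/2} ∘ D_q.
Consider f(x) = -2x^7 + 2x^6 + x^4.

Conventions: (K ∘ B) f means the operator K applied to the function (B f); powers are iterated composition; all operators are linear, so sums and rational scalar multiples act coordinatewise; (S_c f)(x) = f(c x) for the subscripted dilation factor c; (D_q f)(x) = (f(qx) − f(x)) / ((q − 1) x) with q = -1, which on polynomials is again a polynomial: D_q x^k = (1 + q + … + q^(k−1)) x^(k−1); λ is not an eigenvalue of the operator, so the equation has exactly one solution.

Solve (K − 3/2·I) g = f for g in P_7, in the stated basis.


write g with unknown coordinates in the stated basis and equate coefficients in (K − 3/2·I) g = f
solving from the highest basis element down gives g = (4/3)x^7 + (211/24)x^6 - (2/3)x^4
check: K g = (243/16)x^6
so K g − 3/2·g = -2x^7 + 2x^6 + x^4 = f ✓

the result is g(x) = (4/3)x^7 + (211/24)x^6 - (2/3)x^4


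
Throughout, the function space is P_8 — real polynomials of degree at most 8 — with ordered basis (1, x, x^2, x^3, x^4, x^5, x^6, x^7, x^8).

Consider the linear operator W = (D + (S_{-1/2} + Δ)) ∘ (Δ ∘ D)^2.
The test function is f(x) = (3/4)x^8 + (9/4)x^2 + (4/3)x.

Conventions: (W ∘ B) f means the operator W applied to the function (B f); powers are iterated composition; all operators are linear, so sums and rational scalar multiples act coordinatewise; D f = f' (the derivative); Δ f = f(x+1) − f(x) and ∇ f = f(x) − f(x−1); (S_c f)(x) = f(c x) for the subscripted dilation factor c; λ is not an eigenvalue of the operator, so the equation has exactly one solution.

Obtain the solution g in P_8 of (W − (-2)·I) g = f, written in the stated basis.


g(x) = (3/8)x^8 - (315/16)x^4 - (4725/2)x^3 - (80001/8)x^2 - (38743/3)x - 31899/4

write g with unknown coordinates in the stated basis and equate coefficients in (W − (-2)·I) g = f
solving from the highest basis element down gives g = (3/8)x^8 - (315/16)x^4 - (4725/2)x^3 - (80001/8)x^2 - (38743/3)x - 31899/4
check: W g = (315/8)x^4 + 4725x^3 + (40005/2)x^2 + 25830x + 31899/2
so W g − (-2)·g = (3/4)x^8 + (9/4)x^2 + (4/3)x = f ✓


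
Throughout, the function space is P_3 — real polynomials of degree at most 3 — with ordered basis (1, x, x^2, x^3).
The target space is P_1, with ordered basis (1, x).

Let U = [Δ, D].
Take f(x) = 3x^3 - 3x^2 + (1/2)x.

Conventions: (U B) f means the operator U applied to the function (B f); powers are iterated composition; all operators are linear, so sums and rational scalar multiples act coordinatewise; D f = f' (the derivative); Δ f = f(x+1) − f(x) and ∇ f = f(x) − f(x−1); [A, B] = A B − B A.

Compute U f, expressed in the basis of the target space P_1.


D f = 9x^2 - 6x + 1/2
Δ D f = 18x + 3
Δ f = 9x^2 + 3x + 1/2
D Δ f = 18x + 3
[Δ, D] f = 0

g(x) = 0


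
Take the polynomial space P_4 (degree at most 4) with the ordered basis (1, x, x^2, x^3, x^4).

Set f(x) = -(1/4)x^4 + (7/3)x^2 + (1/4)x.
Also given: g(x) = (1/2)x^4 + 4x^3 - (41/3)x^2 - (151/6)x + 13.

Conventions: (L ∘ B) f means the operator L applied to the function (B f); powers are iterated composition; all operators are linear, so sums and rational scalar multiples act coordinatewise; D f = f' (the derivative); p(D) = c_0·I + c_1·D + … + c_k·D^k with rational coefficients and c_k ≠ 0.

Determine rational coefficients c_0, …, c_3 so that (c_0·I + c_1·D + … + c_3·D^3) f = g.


c_0 = -2, c_1 = -4, c_2 = 3, c_3 = 1

D^0 f = -(1/4)x^4 + (7/3)x^2 + (1/4)x
D^1 f = -x^3 + (14/3)x + 1/4
D^2 f = -3x^2 + 14/3
D^3 f = -6x
matching coefficients of g against c_0 f + c_1 Df + … from the top degree down determines the c_i
solution: c_0 = -2, c_1 = -4, c_2 = 3, c_3 = 1


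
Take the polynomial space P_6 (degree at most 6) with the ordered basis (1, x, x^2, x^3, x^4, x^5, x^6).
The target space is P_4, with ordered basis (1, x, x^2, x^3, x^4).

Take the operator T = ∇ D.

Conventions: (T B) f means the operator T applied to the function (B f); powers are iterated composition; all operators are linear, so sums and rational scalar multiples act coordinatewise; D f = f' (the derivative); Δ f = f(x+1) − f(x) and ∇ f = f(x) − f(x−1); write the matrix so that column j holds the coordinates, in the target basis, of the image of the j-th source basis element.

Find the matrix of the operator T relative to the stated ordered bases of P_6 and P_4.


image of 1: 0
image of x: 0
image of x^2: 2
image of x^3: 6x - 3
image of x^4: 12x^2 - 12x + 4
image of x^5: 20x^3 - 30x^2 + 20x - 5
image of x^6: 30x^4 - 60x^3 + 60x^2 - 30x + 6
each image's coordinates form column j of the matrix

the matrix is [[0, 0, 2, -3, 4, -5, 6]; [0, 0, 0, 6, -12, 20, -30]; [0, 0, 0, 0, 12, -30, 60]; [0, 0, 0, 0, 0, 20, -60]; [0, 0, 0, 0, 0, 0, 30]] (rows listed top to bottom)


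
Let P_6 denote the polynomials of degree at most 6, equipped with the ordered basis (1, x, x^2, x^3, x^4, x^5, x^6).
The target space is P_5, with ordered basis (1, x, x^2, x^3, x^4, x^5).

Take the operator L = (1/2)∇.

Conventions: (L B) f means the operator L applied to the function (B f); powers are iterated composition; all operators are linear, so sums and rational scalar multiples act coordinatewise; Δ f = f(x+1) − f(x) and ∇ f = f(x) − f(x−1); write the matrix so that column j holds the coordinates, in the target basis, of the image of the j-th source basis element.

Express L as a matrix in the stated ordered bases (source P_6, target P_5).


image of 1: 0
image of x: 1/2
image of x^2: x - 1/2
image of x^3: (3/2)x^2 - (3/2)x + 1/2
image of x^4: 2x^3 - 3x^2 + 2x - 1/2
image of x^5: (5/2)x^4 - 5x^3 + 5x^2 - (5/2)x + 1/2
image of x^6: 3x^5 - (15/2)x^4 + 10x^3 - (15/2)x^2 + 3x - 1/2
each image's coordinates form column j of the matrix

the matrix is [[0, 1/2, -1/2, 1/2, -1/2, 1/2, -1/2]; [0, 0, 1, -3/2, 2, -5/2, 3]; [0, 0, 0, 3/2, -3, 5, -15/2]; [0, 0, 0, 0, 2, -5, 10]; [0, 0, 0, 0, 0, 5/2, -15/2]; [0, 0, 0, 0, 0, 0, 3]] (rows listed top to bottom)


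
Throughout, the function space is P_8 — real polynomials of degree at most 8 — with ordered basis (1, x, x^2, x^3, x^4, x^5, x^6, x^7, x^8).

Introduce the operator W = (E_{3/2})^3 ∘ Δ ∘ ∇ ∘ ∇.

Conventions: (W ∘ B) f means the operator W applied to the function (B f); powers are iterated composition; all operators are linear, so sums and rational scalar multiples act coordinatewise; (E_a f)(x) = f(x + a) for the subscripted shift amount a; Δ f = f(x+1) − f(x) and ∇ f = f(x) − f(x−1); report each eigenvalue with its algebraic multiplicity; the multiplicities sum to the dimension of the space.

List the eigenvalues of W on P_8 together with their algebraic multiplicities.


image of 1: 0
image of x: 0
image of x^2: 0
image of x^3: 6
image of x^4: 24x + 96
image of x^5: 60x^2 + 480x + 975
image of x^6: 120x^3 + 1440x^2 + 5850x + 8040
image of x^7: 210x^4 + 3360x^3 + 20475x^2 + 56280x + 470673/8
image of x^8: 336x^5 + 6720x^4 + 54600x^3 + 225120x^2 + 470673x + 398916
the matrix is upper triangular; its diagonal is (0, 0, 0, 0, 0, 0, 0, 0, 0)
for a triangular matrix the eigenvalues are the diagonal entries, with algebraic multiplicity their repetition count

λ = 0 (multiplicity 9)


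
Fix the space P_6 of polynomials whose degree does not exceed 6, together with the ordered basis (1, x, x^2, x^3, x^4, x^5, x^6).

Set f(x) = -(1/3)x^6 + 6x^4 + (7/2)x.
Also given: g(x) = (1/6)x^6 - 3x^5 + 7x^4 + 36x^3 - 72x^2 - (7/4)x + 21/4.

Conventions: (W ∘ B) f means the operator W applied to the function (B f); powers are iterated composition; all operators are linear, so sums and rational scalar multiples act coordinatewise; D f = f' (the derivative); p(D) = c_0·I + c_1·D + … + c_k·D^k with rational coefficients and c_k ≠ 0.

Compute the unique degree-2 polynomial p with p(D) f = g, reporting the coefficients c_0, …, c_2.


p(D) = -(1/2)·I + (3/2)·D − D^2, i.e. c_0 = -1/2, c_1 = 3/2, c_2 = -1

D^0 f = -(1/3)x^6 + 6x^4 + (7/2)x
D^1 f = -2x^5 + 24x^3 + 7/2
D^2 f = -10x^4 + 72x^2
matching coefficients of g against c_0 f + c_1 Df + … from the top degree down determines the c_i
solution: c_0 = -1/2, c_1 = 3/2, c_2 = -1


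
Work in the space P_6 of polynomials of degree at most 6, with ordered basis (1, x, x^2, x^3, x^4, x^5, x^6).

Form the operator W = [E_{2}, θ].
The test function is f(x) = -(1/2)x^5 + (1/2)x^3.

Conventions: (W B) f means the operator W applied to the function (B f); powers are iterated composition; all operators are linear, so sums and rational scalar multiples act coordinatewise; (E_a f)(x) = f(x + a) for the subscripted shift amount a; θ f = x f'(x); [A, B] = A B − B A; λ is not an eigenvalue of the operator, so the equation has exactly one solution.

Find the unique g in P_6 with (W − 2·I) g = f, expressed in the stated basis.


the image equals g(x) = (1/4)x^5 + (5/4)x^4 + (59/4)x^3 + (417/4)x^2 + (971/2)x + 2279/2

write g with unknown coordinates in the stated basis and equate coefficients in (W − 2·I) g = f
solving from the highest basis element down gives g = (1/4)x^5 + (5/4)x^4 + (59/4)x^3 + (417/4)x^2 + (971/2)x + 2279/2
check: W g = (5/2)x^4 + 30x^3 + (417/2)x^2 + 971x + 2279
so W g − 2·g = -(1/2)x^5 + (1/2)x^3 = f ✓


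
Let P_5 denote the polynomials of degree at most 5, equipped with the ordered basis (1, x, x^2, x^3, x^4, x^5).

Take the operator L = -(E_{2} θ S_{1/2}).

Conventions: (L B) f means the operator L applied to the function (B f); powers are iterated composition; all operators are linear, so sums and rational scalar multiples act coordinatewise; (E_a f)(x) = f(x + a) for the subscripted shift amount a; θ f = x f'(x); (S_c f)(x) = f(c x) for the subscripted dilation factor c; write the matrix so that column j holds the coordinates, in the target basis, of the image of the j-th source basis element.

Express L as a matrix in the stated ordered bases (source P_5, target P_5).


image of 1: 0
image of x: -(1/2)x - 1
image of x^2: -(1/2)x^2 - 2x - 2
image of x^3: -(3/8)x^3 - (9/4)x^2 - (9/2)x - 3
image of x^4: -(1/4)x^4 - 2x^3 - 6x^2 - 8x - 4
image of x^5: -(5/32)x^5 - (25/16)x^4 - (25/4)x^3 - (25/2)x^2 - (25/2)x - 5
each image's coordinates form column j of the matrix

the matrix is [[0, -1, -2, -3, -4, -5]; [0, -1/2, -2, -9/2, -8, -25/2]; [0, 0, -1/2, -9/4, -6, -25/2]; [0, 0, 0, -3/8, -2, -25/4]; [0, 0, 0, 0, -1/4, -25/16]; [0, 0, 0, 0, 0, -5/32]] (rows listed top to bottom)


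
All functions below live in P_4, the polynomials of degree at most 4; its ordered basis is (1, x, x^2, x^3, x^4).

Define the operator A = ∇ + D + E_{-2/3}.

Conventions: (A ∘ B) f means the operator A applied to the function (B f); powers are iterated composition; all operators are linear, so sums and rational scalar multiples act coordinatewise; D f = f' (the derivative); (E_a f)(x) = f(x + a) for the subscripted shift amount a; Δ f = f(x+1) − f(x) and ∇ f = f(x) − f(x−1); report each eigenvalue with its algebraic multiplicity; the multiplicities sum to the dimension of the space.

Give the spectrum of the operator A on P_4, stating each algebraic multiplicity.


image of 1: 1
image of x: x + 4/3
image of x^2: x^2 + (8/3)x - 5/9
image of x^3: x^3 + 4x^2 - (5/3)x + 19/27
image of x^4: x^4 + (16/3)x^3 - (10/3)x^2 + (76/27)x - 65/81
the matrix is upper triangular; its diagonal is (1, 1, 1, 1, 1)
for a triangular matrix the eigenvalues are the diagonal entries, with algebraic multiplicity their repetition count

λ = 1 (multiplicity 5)


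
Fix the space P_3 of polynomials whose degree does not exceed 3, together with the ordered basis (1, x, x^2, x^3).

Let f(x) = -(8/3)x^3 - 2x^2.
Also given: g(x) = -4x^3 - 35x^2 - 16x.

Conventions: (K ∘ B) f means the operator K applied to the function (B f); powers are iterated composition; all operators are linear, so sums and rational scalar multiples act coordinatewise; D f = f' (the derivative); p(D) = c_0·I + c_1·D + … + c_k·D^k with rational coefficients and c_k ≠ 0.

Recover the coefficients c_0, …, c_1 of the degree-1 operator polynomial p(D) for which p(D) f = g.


c_0 = 3/2, c_1 = 4

D^0 f = -(8/3)x^3 - 2x^2
D^1 f = -8x^2 - 4x
matching coefficients of g against c_0 f + c_1 Df + … from the top degree down determines the c_i
solution: c_0 = 3/2, c_1 = 4


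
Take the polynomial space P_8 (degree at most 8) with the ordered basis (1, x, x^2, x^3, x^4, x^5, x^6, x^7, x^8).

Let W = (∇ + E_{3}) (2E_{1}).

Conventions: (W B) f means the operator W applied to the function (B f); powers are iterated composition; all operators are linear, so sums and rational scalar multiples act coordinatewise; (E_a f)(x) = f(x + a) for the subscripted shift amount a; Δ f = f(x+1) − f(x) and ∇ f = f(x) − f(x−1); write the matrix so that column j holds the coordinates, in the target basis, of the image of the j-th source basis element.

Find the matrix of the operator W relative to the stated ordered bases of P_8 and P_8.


the matrix is [[2, 10, 34, 130, 514, 2050, 8194, 32770, 131074]; [0, 2, 20, 102, 520, 2570, 12300, 57358, 262160]; [0, 0, 2, 30, 204, 1300, 7710, 43050, 229432]; [0, 0, 0, 2, 40, 340, 2600, 17990, 114800]; [0, 0, 0, 0, 2, 50, 510, 4550, 35980]; [0, 0, 0, 0, 0, 2, 60, 714, 7280]; [0, 0, 0, 0, 0, 0, 2, 70, 952]; [0, 0, 0, 0, 0, 0, 0, 2, 80]; [0, 0, 0, 0, 0, 0, 0, 0, 2]] (rows listed top to bottom)

image of 1: 2
image of x: 2x + 10
image of x^2: 2x^2 + 20x + 34
image of x^3: 2x^3 + 30x^2 + 102x + 130
image of x^4: 2x^4 + 40x^3 + 204x^2 + 520x + 514
image of x^5: 2x^5 + 50x^4 + 340x^3 + 1300x^2 + 2570x + 2050
image of x^6: 2x^6 + 60x^5 + 510x^4 + 2600x^3 + 7710x^2 + 12300x + 8194
image of x^7: 2x^7 + 70x^6 + 714x^5 + 4550x^4 + 17990x^3 + 43050x^2 + 57358x + 32770
image of x^8: 2x^8 + 80x^7 + 952x^6 + 7280x^5 + 35980x^4 + 114800x^3 + 229432x^2 + 262160x + 131074
each image's coordinates form column j of the matrix


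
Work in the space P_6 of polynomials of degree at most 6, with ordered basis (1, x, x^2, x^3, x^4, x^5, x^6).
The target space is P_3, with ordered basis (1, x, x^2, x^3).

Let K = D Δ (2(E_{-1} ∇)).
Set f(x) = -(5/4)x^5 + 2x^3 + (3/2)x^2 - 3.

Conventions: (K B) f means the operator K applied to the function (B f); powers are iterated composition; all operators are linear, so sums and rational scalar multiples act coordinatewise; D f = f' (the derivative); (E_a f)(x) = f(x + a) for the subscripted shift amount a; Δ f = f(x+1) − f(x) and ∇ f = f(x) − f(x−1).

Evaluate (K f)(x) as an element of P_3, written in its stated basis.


the image equals g(x) = -150x^2 + 300x - 151

∇ f = -(25/4)x^4 + (25/2)x^3 - (13/2)x^2 + (13/4)x - 3/4
E_{-1} ∇ f = -(25/4)x^4 + (75/2)x^3 - (163/2)x^2 + (315/4)x - 117/4
(2(E_{-1} ∇)) f = -(25/2)x^4 + 75x^3 - 163x^2 + (315/2)x - 117/2
Δ (2(E_{-1} ∇)) f = -50x^3 + 150x^2 - 151x + 57
D Δ (2(E_{-1} ∇)) f = -150x^2 + 300x - 151


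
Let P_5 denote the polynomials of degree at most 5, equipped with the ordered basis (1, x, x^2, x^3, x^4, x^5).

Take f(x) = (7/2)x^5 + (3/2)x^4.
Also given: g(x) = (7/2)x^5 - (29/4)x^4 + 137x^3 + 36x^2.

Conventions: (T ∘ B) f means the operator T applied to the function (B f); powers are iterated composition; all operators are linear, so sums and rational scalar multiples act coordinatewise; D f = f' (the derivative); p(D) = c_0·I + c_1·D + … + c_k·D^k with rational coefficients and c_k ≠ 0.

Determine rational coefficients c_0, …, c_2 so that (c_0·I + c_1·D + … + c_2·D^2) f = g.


p(D) = I − (1/2)·D + 2·D^2, i.e. c_0 = 1, c_1 = -1/2, c_2 = 2

D^0 f = (7/2)x^5 + (3/2)x^4
D^1 f = (35/2)x^4 + 6x^3
D^2 f = 70x^3 + 18x^2
matching coefficients of g against c_0 f + c_1 Df + … from the top degree down determines the c_i
solution: c_0 = 1, c_1 = -1/2, c_2 = 2


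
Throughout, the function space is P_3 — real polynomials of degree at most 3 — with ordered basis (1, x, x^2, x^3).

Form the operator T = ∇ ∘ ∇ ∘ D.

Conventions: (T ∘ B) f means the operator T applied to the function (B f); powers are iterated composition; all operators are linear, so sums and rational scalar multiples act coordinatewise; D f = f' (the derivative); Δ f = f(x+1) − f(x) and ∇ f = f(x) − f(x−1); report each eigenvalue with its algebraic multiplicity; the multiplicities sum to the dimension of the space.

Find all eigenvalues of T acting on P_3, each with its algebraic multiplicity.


λ = 0 (multiplicity 4)

image of 1: 0
image of x: 0
image of x^2: 0
image of x^3: 6
the matrix is upper triangular; its diagonal is (0, 0, 0, 0)
for a triangular matrix the eigenvalues are the diagonal entries, with algebraic multiplicity their repetition count


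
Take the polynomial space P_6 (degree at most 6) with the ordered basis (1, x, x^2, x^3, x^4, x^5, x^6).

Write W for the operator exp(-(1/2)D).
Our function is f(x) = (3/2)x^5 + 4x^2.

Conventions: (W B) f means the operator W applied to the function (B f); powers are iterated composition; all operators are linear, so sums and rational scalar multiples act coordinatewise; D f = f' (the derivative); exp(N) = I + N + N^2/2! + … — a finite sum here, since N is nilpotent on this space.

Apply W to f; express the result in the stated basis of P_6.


g(x) = (3/2)x^5 - (15/4)x^4 + (15/4)x^3 + (17/8)x^2 - (113/32)x + 61/64

order-1 term: -(15/4)x^4 - 4x
order-2 term: (15/4)x^3 + 1
order-3 term: -(15/8)x^2
order-4 term: (15/32)x
order-5 term: -3/64
the series for exp(-(1/2)D) f terminates at order 5
exp(-(1/2)D) f = (3/2)x^5 - (15/4)x^4 + (15/4)x^3 + (17/8)x^2 - (113/32)x + 61/64


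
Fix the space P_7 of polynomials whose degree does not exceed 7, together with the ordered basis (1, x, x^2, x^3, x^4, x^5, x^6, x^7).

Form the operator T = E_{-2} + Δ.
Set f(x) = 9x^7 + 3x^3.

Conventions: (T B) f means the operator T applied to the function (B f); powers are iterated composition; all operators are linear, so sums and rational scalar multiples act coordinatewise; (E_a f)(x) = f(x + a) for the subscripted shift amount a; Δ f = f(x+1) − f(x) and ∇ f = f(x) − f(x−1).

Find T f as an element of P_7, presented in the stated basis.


E_{-2} f = 9x^7 - 126x^6 + 756x^5 - 2520x^4 + 5043x^3 - 6066x^2 + 4068x - 1176
Δ f = 63x^6 + 189x^5 + 315x^4 + 315x^3 + 198x^2 + 72x + 12
(E_{-2} + Δ) f = 9x^7 - 63x^6 + 945x^5 - 2205x^4 + 5358x^3 - 5868x^2 + 4140x - 1164

the image equals g(x) = 9x^7 - 63x^6 + 945x^5 - 2205x^4 + 5358x^3 - 5868x^2 + 4140x - 1164


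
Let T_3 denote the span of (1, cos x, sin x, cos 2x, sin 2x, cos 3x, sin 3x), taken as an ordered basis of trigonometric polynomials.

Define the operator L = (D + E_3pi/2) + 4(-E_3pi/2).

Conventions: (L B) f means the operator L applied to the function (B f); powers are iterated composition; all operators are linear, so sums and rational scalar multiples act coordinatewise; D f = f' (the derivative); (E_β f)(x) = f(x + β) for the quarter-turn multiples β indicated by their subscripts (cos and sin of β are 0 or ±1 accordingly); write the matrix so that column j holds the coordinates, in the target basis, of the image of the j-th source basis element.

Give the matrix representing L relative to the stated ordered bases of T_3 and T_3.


image of 1: -3
image of cos x: -4sin x
image of sin x: 4cos x
image of cos 2x: 3cos 2x - 2sin 2x
image of sin 2x: 2cos 2x + 3sin 2x
image of cos 3x: 0
image of sin 3x: 0
each image's coordinates form column j of the matrix

the matrix is [[-3, 0, 0, 0, 0, 0, 0]; [0, 0, 4, 0, 0, 0, 0]; [0, -4, 0, 0, 0, 0, 0]; [0, 0, 0, 3, 2, 0, 0]; [0, 0, 0, -2, 3, 0, 0]; [0, 0, 0, 0, 0, 0, 0]; [0, 0, 0, 0, 0, 0, 0]] (rows listed top to bottom)


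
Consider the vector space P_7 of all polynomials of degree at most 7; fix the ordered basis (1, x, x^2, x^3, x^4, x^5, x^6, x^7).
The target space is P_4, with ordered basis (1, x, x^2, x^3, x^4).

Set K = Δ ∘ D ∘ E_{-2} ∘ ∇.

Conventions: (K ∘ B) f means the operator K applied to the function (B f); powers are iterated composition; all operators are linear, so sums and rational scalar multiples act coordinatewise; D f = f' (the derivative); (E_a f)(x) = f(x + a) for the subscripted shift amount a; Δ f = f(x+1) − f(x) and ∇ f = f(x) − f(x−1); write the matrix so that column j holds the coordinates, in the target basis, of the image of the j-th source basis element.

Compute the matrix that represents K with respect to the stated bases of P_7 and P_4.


the matrix is [[0, 0, 0, 6, -48, 250, -1080, 4214]; [0, 0, 0, 0, 24, -240, 1500, -7560]; [0, 0, 0, 0, 0, 60, -720, 5250]; [0, 0, 0, 0, 0, 0, 120, -1680]; [0, 0, 0, 0, 0, 0, 0, 210]] (rows listed top to bottom)

image of 1: 0
image of x: 0
image of x^2: 0
image of x^3: 6
image of x^4: 24x - 48
image of x^5: 60x^2 - 240x + 250
image of x^6: 120x^3 - 720x^2 + 1500x - 1080
image of x^7: 210x^4 - 1680x^3 + 5250x^2 - 7560x + 4214
each image's coordinates form column j of the matrix


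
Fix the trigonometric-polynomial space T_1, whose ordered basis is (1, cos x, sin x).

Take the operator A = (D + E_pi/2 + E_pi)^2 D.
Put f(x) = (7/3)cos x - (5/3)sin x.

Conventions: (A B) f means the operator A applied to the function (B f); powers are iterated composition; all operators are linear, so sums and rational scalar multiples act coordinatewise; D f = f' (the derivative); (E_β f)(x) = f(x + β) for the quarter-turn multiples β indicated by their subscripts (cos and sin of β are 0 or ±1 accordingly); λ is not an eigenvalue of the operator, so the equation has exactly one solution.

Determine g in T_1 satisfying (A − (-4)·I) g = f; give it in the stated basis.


write g with unknown coordinates in the stated basis and equate coefficients in (A − (-4)·I) g = f
solving from the highest basis element down gives g = (41/219)cos x - (61/219)sin x
check: A g = (347/219)cos x - (121/219)sin x
so A g − (-4)·g = (7/3)cos x - (5/3)sin x = f ✓

the image equals g(x) = (41/219)cos x - (61/219)sin x


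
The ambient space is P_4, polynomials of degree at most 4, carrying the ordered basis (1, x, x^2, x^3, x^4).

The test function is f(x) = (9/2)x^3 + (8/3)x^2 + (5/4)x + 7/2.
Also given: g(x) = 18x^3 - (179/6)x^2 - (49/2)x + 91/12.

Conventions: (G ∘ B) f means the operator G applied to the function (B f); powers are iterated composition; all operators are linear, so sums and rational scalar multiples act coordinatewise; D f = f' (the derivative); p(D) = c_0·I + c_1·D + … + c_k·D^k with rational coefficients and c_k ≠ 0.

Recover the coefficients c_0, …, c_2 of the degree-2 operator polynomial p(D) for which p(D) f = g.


c_0 = 4, c_1 = -3, c_2 = -1/2

D^0 f = (9/2)x^3 + (8/3)x^2 + (5/4)x + 7/2
D^1 f = (27/2)x^2 + (16/3)x + 5/4
D^2 f = 27x + 16/3
matching coefficients of g against c_0 f + c_1 Df + … from the top degree down determines the c_i
solution: c_0 = 4, c_1 = -3, c_2 = -1/2


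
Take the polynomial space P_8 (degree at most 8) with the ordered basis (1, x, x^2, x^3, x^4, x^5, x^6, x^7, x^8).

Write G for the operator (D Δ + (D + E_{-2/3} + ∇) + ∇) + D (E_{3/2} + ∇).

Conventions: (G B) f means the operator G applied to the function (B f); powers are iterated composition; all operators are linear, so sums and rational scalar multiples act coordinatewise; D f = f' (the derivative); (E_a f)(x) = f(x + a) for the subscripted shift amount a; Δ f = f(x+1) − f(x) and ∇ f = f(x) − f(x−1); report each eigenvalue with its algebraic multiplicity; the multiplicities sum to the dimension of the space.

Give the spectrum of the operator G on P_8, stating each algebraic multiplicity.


λ = 1 (multiplicity 9)

image of 1: 1
image of x: x + 10/3
image of x^2: x^2 + (20/3)x + 49/9
image of x^3: x^3 + 10x^2 + (49/3)x + 913/108
image of x^4: x^4 + (40/3)x^3 + (98/3)x^2 + (913/27)x + 3191/162
image of x^5: x^5 + (50/3)x^4 + (490/9)x^3 + (4565/54)x^2 + (15955/162)x + 105679/3888
image of x^6: x^6 + 20x^5 + (245/3)x^4 + (4565/27)x^3 + (15955/54)x^2 + (105679/648)x + 649105/11664
image of x^7: x^7 + (70/3)x^6 + (343/3)x^5 + (31955/108)x^4 + (111685/162)x^3 + (739753/1296)x^2 + (4543735/11664)x + 11432005/139968
image of x^8: x^8 + (80/3)x^7 + (1372/9)x^6 + (12782/27)x^5 + (111685/81)x^4 + (739753/486)x^3 + (4543735/2916)x^2 + (11432005/17496)x + 15822667/104976
the matrix is upper triangular; its diagonal is (1, 1, 1, 1, 1, 1, 1, 1, 1)
for a triangular matrix the eigenvalues are the diagonal entries, with algebraic multiplicity their repetition count


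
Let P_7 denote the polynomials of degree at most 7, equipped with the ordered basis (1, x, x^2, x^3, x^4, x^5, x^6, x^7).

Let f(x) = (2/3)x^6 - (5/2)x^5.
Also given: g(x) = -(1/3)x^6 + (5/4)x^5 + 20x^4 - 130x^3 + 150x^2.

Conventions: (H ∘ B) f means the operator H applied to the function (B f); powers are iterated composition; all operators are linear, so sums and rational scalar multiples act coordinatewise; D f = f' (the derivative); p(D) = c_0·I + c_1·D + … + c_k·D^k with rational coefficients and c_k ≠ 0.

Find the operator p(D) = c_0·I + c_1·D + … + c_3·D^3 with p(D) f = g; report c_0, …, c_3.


D^0 f = (2/3)x^6 - (5/2)x^5
D^1 f = 4x^5 - (25/2)x^4
D^2 f = 20x^4 - 50x^3
D^3 f = 80x^3 - 150x^2
matching coefficients of g against c_0 f + c_1 Df + … from the top degree down determines the c_i
solution: c_0 = -1/2, c_1 = 0, c_2 = 1, c_3 = -1

c_0 = -1/2, c_1 = 0, c_2 = 1, c_3 = -1


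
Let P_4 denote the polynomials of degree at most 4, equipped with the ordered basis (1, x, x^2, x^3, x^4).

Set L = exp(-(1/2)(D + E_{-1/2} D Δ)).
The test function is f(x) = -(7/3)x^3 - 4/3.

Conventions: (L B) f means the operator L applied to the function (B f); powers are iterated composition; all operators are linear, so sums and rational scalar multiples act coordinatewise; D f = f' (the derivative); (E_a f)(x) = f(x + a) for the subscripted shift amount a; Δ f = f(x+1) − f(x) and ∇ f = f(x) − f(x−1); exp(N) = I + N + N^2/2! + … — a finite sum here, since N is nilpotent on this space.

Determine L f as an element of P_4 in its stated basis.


order-1 term: (7/2)x^2 + 7x
order-2 term: -(7/4)x - 7/2
order-3 term: 7/24
the series for exp(-(1/2)(D + E_{-1/2} D Δ)) f terminates at order 3
exp(-(1/2)(D + E_{-1/2} D Δ)) f = -(7/3)x^3 + (7/2)x^2 + (21/4)x - 109/24

the result is g(x) = -(7/3)x^3 + (7/2)x^2 + (21/4)x - 109/24


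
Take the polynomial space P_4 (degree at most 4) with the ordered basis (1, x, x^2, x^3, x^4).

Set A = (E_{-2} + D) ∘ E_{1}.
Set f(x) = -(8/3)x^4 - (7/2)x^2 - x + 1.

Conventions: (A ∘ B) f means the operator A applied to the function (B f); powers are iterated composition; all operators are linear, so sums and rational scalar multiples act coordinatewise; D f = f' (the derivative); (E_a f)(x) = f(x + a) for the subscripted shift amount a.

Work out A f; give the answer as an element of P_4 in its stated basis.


g(x) = -(8/3)x^4 - (103/2)x^2 - (67/3)x - 137/6

E_{1} f = -(8/3)x^4 - (32/3)x^3 - (39/2)x^2 - (56/3)x - 37/6
E_{-2} E_{1} f = -(8/3)x^4 + (32/3)x^3 - (39/2)x^2 + (50/3)x - 25/6
D E_{1} f = -(32/3)x^3 - 32x^2 - 39x - 56/3
(E_{-2} + D) E_{1} f = -(8/3)x^4 - (103/2)x^2 - (67/3)x - 137/6


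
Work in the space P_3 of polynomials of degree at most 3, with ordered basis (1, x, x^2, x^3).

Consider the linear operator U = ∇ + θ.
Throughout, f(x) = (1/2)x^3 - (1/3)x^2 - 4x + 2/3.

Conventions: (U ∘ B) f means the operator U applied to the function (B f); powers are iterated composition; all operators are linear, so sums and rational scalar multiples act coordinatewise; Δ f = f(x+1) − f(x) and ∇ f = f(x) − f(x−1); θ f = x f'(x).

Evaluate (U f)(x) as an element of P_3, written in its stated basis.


∇ f = (3/2)x^2 - (13/6)x - 19/6
θ f = (3/2)x^3 - (2/3)x^2 - 4x
(∇ + θ) f = (3/2)x^3 + (5/6)x^2 - (37/6)x - 19/6

g(x) = (3/2)x^3 + (5/6)x^2 - (37/6)x - 19/6


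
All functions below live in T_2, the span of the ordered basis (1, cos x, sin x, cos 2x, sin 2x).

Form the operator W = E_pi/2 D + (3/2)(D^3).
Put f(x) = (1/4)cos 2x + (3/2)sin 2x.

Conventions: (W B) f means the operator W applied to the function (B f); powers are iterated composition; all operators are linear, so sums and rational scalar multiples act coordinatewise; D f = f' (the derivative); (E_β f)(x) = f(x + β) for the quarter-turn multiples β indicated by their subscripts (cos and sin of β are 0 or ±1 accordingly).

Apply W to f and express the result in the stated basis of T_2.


D f = 3cos 2x - (1/2)sin 2x
E_pi/2 D f = -3cos 2x + (1/2)sin 2x
D f = 3cos 2x - (1/2)sin 2x
D D f = -cos 2x - 6sin 2x
D D D f = -12cos 2x + 2sin 2x
((3/2)(D^3)) f = -18cos 2x + 3sin 2x
(E_pi/2 D + (3/2)(D^3)) f = -21cos 2x + (7/2)sin 2x

the image equals g(x) = -21cos 2x + (7/2)sin 2x


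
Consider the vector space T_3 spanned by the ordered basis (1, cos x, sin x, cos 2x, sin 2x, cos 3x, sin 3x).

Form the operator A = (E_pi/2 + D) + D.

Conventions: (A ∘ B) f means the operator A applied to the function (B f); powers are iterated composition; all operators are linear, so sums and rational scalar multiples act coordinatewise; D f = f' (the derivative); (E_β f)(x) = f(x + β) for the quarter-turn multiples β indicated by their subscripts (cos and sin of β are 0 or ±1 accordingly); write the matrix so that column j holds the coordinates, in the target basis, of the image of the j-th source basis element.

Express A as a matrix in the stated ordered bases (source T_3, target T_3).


the matrix is [[1, 0, 0, 0, 0, 0, 0]; [0, 0, 3, 0, 0, 0, 0]; [0, -3, 0, 0, 0, 0, 0]; [0, 0, 0, -1, 4, 0, 0]; [0, 0, 0, -4, -1, 0, 0]; [0, 0, 0, 0, 0, 0, 5]; [0, 0, 0, 0, 0, -5, 0]] (rows listed top to bottom)

image of 1: 1
image of cos x: -3sin x
image of sin x: 3cos x
image of cos 2x: -cos 2x - 4sin 2x
image of sin 2x: 4cos 2x - sin 2x
image of cos 3x: -5sin 3x
image of sin 3x: 5cos 3x
each image's coordinates form column j of the matrix


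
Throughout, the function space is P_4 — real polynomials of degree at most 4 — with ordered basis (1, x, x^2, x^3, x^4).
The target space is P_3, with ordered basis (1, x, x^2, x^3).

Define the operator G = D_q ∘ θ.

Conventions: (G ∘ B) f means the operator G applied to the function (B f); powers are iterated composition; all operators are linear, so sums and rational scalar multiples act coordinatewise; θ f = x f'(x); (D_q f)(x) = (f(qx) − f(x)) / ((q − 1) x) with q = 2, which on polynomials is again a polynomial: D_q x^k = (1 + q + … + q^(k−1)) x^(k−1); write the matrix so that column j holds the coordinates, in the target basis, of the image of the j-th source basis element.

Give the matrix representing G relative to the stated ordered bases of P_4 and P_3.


image of 1: 0
image of x: 1
image of x^2: 6x
image of x^3: 21x^2
image of x^4: 60x^3
each image's coordinates form column j of the matrix

the matrix is [[0, 1, 0, 0, 0]; [0, 0, 6, 0, 0]; [0, 0, 0, 21, 0]; [0, 0, 0, 0, 60]] (rows listed top to bottom)


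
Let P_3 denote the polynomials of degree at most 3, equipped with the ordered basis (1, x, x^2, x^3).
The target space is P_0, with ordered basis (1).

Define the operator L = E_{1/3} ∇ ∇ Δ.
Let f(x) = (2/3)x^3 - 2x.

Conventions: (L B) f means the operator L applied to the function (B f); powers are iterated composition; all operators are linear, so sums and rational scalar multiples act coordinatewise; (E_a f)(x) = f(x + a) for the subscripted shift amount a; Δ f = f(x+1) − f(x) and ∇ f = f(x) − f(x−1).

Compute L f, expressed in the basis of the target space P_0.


the result is g(x) = 4

Δ f = 2x^2 + 2x - 4/3
∇ Δ f = 4x
∇ ∇ Δ f = 4
E_{1/3} ∇ ∇ Δ f = 4


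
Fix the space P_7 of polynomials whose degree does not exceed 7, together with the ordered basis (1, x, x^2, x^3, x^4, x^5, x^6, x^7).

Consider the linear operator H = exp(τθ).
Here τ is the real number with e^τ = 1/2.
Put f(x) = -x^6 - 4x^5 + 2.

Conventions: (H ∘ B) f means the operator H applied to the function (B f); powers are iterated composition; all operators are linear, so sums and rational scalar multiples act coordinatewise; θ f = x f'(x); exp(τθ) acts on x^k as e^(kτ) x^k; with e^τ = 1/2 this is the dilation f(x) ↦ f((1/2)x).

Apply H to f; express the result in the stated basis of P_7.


exp(τθ) x^k = e^(kτ) x^k; with e^τ = 1/2 this sends x^k to (1/2)^k x^k
x^5 ↦ 1/32 x^5
x^6 ↦ 1/64 x^6
applying this coordinatewise to f: exp(τθ) f = -(1/64)x^6 - (1/8)x^5 + 2

the result is g(x) = -(1/64)x^6 - (1/8)x^5 + 2


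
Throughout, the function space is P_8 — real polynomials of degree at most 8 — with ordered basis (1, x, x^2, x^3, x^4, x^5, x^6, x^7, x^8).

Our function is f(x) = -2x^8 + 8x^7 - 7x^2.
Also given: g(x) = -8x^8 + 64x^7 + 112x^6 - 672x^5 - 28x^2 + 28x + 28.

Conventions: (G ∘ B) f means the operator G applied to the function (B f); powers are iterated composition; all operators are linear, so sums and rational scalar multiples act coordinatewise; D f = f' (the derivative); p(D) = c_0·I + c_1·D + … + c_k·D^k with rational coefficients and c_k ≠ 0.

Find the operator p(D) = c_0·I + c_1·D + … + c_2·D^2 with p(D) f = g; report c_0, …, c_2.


c_0 = 4, c_1 = -2, c_2 = -2

D^0 f = -2x^8 + 8x^7 - 7x^2
D^1 f = -16x^7 + 56x^6 - 14x
D^2 f = -112x^6 + 336x^5 - 14
matching coefficients of g against c_0 f + c_1 Df + … from the top degree down determines the c_i
solution: c_0 = 4, c_1 = -2, c_2 = -2


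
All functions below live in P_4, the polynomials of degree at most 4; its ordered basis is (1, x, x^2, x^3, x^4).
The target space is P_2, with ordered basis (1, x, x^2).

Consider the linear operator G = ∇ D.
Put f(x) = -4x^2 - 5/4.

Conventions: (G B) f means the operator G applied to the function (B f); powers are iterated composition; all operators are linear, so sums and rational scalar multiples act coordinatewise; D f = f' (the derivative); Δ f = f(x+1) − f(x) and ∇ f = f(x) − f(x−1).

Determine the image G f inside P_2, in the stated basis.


D f = -8x
∇ D f = -8

the image equals g(x) = -8


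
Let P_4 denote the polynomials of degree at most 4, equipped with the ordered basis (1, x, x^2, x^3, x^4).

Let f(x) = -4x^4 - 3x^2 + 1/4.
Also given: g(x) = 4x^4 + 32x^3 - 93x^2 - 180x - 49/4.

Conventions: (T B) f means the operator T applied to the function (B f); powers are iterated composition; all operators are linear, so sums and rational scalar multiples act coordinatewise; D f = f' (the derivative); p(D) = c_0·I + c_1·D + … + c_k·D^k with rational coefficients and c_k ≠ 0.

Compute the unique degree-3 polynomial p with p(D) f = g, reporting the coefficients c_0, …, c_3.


c_0 = -1, c_1 = -2, c_2 = 2, c_3 = 2

D^0 f = -4x^4 - 3x^2 + 1/4
D^1 f = -16x^3 - 6x
D^2 f = -48x^2 - 6
D^3 f = -96x
matching coefficients of g against c_0 f + c_1 Df + … from the top degree down determines the c_i
solution: c_0 = -1, c_1 = -2, c_2 = 2, c_3 = 2
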